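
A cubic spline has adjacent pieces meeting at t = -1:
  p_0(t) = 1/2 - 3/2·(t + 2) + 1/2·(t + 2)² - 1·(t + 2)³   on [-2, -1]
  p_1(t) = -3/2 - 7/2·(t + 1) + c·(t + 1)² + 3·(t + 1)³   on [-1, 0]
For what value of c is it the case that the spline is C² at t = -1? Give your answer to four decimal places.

p_0''(t) = 1 - 6·(t + 2), so p_0''(-1) = -5. On the right, p_1''(-1) = 2c, so c = -5/2.

-2.5000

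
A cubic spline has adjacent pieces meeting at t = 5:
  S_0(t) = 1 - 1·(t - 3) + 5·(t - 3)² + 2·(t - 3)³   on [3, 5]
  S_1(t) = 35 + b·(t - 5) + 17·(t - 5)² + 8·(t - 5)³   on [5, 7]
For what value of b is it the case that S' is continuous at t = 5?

S_0'(t) = -1 + 10·(t - 3) + 6·(t - 3)², so S_0'(5) = 43. On the right, S_1'(5) = b, so b = 43.

43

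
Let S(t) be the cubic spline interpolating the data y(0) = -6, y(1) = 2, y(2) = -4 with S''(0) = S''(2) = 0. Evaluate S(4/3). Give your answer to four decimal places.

1.2963

Write M_i for S''(x_i). With h_i = 1, 1 and divided differences Δ_i = 8, -6, the continuity of S' gives the tridiagonal system
  1·M_0 + 4·M_1 + 1·M_2 = 6(Δ_1 - Δ_0) = -84
Natural end conditions: M_0 = M_2 = 0.
Solving: M_0 = 0, M_1 = -21, M_2 = 0.
On [1, 2], S(t) = 2 + 1·(t - 1) - 21/2·(t - 1)² + 7/2·(t - 1)³.
With (t - 1) = 1/3: S(4/3) = 35/27.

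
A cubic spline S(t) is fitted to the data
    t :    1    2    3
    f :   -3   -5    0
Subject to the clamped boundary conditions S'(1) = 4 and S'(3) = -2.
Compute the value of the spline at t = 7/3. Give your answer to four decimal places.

With σ_i denoting the second derivative at x_i, h_i = 1, 1, and Δ_i = (y_(i+1) − y_i)/h_i = -2, 5:
  1·σ_0 + 4·σ_1 + 1·σ_2 = 6(Δ_1 - Δ_0) = 42
Clamped end conditions give two more equations: 2h_0·σ_0 + h_0·σ_1 = 6(Δ_0 - S'(1)) = -36 and h_1·σ_1 + 2h_1·σ_2 = 6(S'(3) - Δ_1) = -42.
Solving the tridiagonal system: σ_0 = -63/2, σ_1 = 27, σ_2 = -69/2.
On [2, 3], S(t) = -5 + 7/4·(t - 2) + 27/2·(t - 2)² - 41/4·(t - 2)³.
With (t - 2) = 1/3: S(7/3) = -89/27.

-3.2963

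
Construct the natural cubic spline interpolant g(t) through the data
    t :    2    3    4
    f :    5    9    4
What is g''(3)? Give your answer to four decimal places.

Write M_i for g''(x_i). With h_i = 1, 1 and divided differences Δ_i = 4, -5, the continuity of g' gives the tridiagonal system
  1·M_0 + 4·M_1 + 1·M_2 = 6(Δ_1 - Δ_0) = -54
Natural end conditions: M_0 = M_2 = 0.
Forward elimination and back-substitution give M_0 = 0, M_1 = -27/2, M_2 = 0.

-13.5000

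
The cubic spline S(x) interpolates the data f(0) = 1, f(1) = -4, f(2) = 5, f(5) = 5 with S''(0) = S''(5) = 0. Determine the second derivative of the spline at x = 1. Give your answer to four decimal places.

Put M_i = S'' at the i-th knot. Here h = (1, 1, 3) and Δ = (-5, 9, 0), so the interior equations h_(i-1)·M_(i-1) + 2(h_(i-1)+h_i)·M_i + h_i·M_(i+1) = 6(Δ_i − Δ_(i-1)) read
  1·M_0 + 4·M_1 + 1·M_2 = 6(Δ_1 - Δ_0) = 84
  1·M_1 + 8·M_2 + 3·M_3 = 6(Δ_2 - Δ_1) = -54
Natural end conditions: M_0 = M_3 = 0.
Solving the tridiagonal system: M_0 = 0, M_1 = 726/31, M_2 = -300/31, M_3 = 0.

23.4194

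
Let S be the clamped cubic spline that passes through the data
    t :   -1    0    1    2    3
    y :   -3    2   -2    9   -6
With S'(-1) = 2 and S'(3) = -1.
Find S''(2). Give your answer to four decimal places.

Put M_i = S'' at the i-th knot. Here h = (1, 1, 1, 1) and Δ = (5, -4, 11, -15), so the interior equations h_(i-1)·M_(i-1) + 2(h_(i-1)+h_i)·M_i + h_i·M_(i+1) = 6(Δ_i − Δ_(i-1)) read
  1·M_0 + 4·M_1 + 1·M_2 = 6(Δ_1 - Δ_0) = -54
  1·M_1 + 4·M_2 + 1·M_3 = 6(Δ_2 - Δ_1) = 90
  1·M_2 + 4·M_3 + 1·M_4 = 6(Δ_3 - Δ_2) = -156
Clamped end conditions give two more equations: 2h_0·M_0 + h_0·M_1 = 6(Δ_0 - S'(-1)) = 18 and h_3·M_3 + 2h_3·M_4 = 6(S'(3) - Δ_3) = 84.
Solving: M_0 = 174/7, M_1 = -222/7, M_2 = 48, M_3 = -492/7, M_4 = 540/7.

-70.2857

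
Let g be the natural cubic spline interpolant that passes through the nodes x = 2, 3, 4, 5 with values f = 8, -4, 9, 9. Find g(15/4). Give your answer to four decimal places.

5.6688

Put σ_i = g'' at the i-th knot. Here h = (1, 1, 1) and Δ = (-12, 13, 0), so the interior equations h_(i-1)·σ_(i-1) + 2(h_(i-1)+h_i)·σ_i + h_i·σ_(i+1) = 6(Δ_i − Δ_(i-1)) read
  1·σ_0 + 4·σ_1 + 1·σ_2 = 6(Δ_1 - Δ_0) = 150
  1·σ_1 + 4·σ_2 + 1·σ_3 = 6(Δ_2 - Δ_1) = -78
Natural end conditions: σ_0 = σ_3 = 0.
Solving the tridiagonal system: σ_0 = 0, σ_1 = 226/5, σ_2 = -154/5, σ_3 = 0.
On [3, 4], g(x) = -4 + 46/15·(x - 3) + 113/5·(x - 3)² - 38/3·(x - 3)³.
With (x - 3) = 3/4: g(15/4) = 907/160.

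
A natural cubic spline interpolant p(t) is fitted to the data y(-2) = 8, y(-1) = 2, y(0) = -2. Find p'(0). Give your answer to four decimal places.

-3.5000

With M_i denoting the second derivative at x_i, h_i = 1, 1, and Δ_i = (y_(i+1) − y_i)/h_i = -6, -4:
  1·M_0 + 4·M_1 + 1·M_2 = 6(Δ_1 - Δ_0) = 12
Natural end conditions: M_0 = M_2 = 0.
Solving: M_0 = 0, M_1 = 3, M_2 = 0.
On [-1, 0], p'(t) = b_1 + 2c_1·(t + 1) + 3d_1·(t + 1)² with b_1 = Δ_1 - h_1(2M_1 + M_2)/6 = -5, c_1 = M_1/2 = 3/2, d_1 = (M_2 - M_1)/(6h_1) = -1/2. So p'(0) = -7/2.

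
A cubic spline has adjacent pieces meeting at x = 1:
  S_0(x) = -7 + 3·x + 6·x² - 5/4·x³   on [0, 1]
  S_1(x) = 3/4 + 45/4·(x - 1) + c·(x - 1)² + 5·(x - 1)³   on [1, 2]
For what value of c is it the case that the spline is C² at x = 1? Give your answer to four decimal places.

2.2500

S_0''(x) = 12 - 15/2·x, so S_0''(1) = 9/2. On the right, S_1''(1) = 2c, so c = 9/4.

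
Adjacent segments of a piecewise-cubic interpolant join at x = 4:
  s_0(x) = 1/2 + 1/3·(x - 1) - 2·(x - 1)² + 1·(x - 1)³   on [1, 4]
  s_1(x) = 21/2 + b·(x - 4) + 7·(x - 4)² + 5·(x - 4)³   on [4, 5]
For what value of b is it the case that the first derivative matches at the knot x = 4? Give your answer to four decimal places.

s_0'(x) = 1/3 - 4·(x - 1) + 3·(x - 1)², so s_0'(4) = 46/3. On the right, s_1'(4) = b, so b = 46/3.

15.3333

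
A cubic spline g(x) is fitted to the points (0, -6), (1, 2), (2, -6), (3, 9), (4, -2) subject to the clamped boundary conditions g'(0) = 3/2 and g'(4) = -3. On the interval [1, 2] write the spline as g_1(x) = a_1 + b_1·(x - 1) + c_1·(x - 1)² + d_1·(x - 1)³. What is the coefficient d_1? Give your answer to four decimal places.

19.4018

Write σ_i for g''(x_i). With h_i = 1, 1, 1, 1 and divided differences Δ_i = 8, -8, 15, -11, the continuity of g' gives the tridiagonal system
  1·σ_0 + 4·σ_1 + 1·σ_2 = 6(Δ_1 - Δ_0) = -96
  1·σ_1 + 4·σ_2 + 1·σ_3 = 6(Δ_2 - Δ_1) = 138
  1·σ_2 + 4·σ_3 + 1·σ_4 = 6(Δ_3 - Δ_2) = -156
Clamped end conditions give two more equations: 2h_0·σ_0 + h_0·σ_1 = 6(Δ_0 - g'(0)) = 39 and h_3·σ_3 + 2h_3·σ_4 = 6(g'(4) - Δ_3) = 48.
Hence σ_0 = 2535/56, σ_1 = -1443/28, σ_2 = 519/8, σ_3 = -1959/28, σ_4 = 3303/56.
On [1, 2], with g_1(x) = a_1 + b_1·(x - 1) + c_1·(x - 1)² + d_1·(x - 1)³: c_1 = σ_1/2 = -1443/56, d_1 = (σ_2 - σ_1)/(6h_1) = 2173/112, b_1 = Δ_1 - h_1(2σ_1 + σ_2)/6 = -183/112.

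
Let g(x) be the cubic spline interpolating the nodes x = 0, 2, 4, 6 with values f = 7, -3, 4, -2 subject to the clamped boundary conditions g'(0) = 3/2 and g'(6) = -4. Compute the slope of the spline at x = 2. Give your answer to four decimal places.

Write σ_i for g''(x_i). With h_i = 2, 2, 2 and divided differences Δ_i = -5, 7/2, -3, the continuity of g' gives the tridiagonal system
  2·σ_0 + 8·σ_1 + 2·σ_2 = 6(Δ_1 - Δ_0) = 51
  2·σ_1 + 8·σ_2 + 2·σ_3 = 6(Δ_2 - Δ_1) = -39
Clamped end conditions give two more equations: 2h_0·σ_0 + h_0·σ_1 = 6(Δ_0 - g'(0)) = -39 and h_2·σ_2 + 2h_2·σ_3 = 6(g'(6) - Δ_2) = -6.
Forward elimination and back-substitution give σ_0 = -481/30, σ_1 = 377/30, σ_2 = -131/15, σ_3 = 43/15.
On [2, 4], g'(x) = b_1 + 2c_1·(x - 2) + 3d_1·(x - 2)² with b_1 = Δ_1 - h_1(2σ_1 + σ_2)/6 = -59/30, c_1 = σ_1/2 = 377/60, d_1 = (σ_2 - σ_1)/(6h_1) = -71/40. So g'(2) = -59/30.

-1.9667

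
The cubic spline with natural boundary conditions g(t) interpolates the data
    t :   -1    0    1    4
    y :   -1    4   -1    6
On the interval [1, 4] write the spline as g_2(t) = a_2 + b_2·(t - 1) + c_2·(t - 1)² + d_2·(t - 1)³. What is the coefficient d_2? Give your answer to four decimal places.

Write m_i for g''(x_i). With h_i = 1, 1, 3 and divided differences Δ_i = 5, -5, 7/3, the continuity of g' gives the tridiagonal system
  1·m_0 + 4·m_1 + 1·m_2 = 6(Δ_1 - Δ_0) = -60
  1·m_1 + 8·m_2 + 3·m_3 = 6(Δ_2 - Δ_1) = 44
Natural end conditions: m_0 = m_3 = 0.
Solving: m_0 = 0, m_1 = -524/31, m_2 = 236/31, m_3 = 0.
On [1, 4], with g_2(t) = a_2 + b_2·(t - 1) + c_2·(t - 1)² + d_2·(t - 1)³: c_2 = m_2/2 = 118/31, d_2 = (m_3 - m_2)/(6h_2) = -118/279, b_2 = Δ_2 - h_2(2m_2 + m_3)/6 = -491/93.

-0.4229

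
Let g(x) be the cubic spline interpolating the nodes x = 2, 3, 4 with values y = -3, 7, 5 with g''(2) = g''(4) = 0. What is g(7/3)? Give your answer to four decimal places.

With σ_i denoting the second derivative at x_i, h_i = 1, 1, and Δ_i = (y_(i+1) − y_i)/h_i = 10, -2:
  1·σ_0 + 4·σ_1 + 1·σ_2 = 6(Δ_1 - Δ_0) = -72
Natural end conditions: σ_0 = σ_2 = 0.
Hence σ_0 = 0, σ_1 = -18, σ_2 = 0.
On [2, 3], g(x) = -3 + 13·(x - 2) + 0·(x - 2)² - 3·(x - 2)³.
With (x - 2) = 1/3: g(7/3) = 11/9.

1.2222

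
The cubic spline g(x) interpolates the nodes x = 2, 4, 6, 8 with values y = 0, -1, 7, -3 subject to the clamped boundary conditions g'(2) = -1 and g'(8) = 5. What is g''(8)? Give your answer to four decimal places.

22.1000

Let m_i = g''(x_i). Step sizes h_i = 2, 2, 2; slopes of the chords Δ_i = (y_(i+1) - y_i)/h_i = -1/2, 4, -5.
  2·m_0 + 8·m_1 + 2·m_2 = 6(Δ_1 - Δ_0) = 27
  2·m_1 + 8·m_2 + 2·m_3 = 6(Δ_2 - Δ_1) = -54
Clamped end conditions give two more equations: 2h_0·m_0 + h_0·m_1 = 6(Δ_0 - g'(2)) = 3 and h_2·m_2 + 2h_2·m_3 = 6(g'(8) - Δ_2) = 60.
Hence m_0 = -31/10, m_1 = 77/10, m_2 = -71/5, m_3 = 221/10.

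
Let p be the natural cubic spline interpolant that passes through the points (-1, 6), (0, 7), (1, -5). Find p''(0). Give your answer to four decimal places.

Let M_i = p''(x_i). Step sizes h_i = 1, 1; slopes of the chords Δ_i = (y_(i+1) - y_i)/h_i = 1, -12.
  1·M_0 + 4·M_1 + 1·M_2 = 6(Δ_1 - Δ_0) = -78
Natural end conditions: M_0 = M_2 = 0.
Hence M_0 = 0, M_1 = -39/2, M_2 = 0.

-19.5000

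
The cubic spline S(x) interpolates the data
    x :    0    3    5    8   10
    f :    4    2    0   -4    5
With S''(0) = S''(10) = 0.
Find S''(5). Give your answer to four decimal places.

-1.3908

Let M_i = S''(x_i). Step sizes h_i = 3, 2, 3, 2; slopes of the chords Δ_i = (y_(i+1) - y_i)/h_i = -2/3, -1, -4/3, 9/2.
  3·M_0 + 10·M_1 + 2·M_2 = 6(Δ_1 - Δ_0) = -2
  2·M_1 + 10·M_2 + 3·M_3 = 6(Δ_2 - Δ_1) = -2
  3·M_2 + 10·M_3 + 2·M_4 = 6(Δ_3 - Δ_2) = 35
Natural end conditions: M_0 = M_4 = 0.
Solving: M_0 = 0, M_1 = 34/435, M_2 = -121/87, M_3 = 568/145, M_4 = 0.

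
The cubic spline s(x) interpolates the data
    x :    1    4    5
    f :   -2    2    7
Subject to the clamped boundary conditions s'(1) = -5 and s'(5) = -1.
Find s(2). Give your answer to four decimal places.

-4.7685

Write M_i for s''(x_i). With h_i = 3, 1 and divided differences Δ_i = 4/3, 5, the continuity of s' gives the tridiagonal system
  3·M_0 + 8·M_1 + 1·M_2 = 6(Δ_1 - Δ_0) = 22
Clamped end conditions give two more equations: 2h_0·M_0 + h_0·M_1 = 6(Δ_0 - s'(1)) = 38 and h_1·M_1 + 2h_1·M_2 = 6(s'(5) - Δ_1) = -36.
Solving: M_0 = 55/12, M_1 = 7/2, M_2 = -79/4.
On [1, 4], s(x) = -2 - 5·(x - 1) + 55/24·(x - 1)² - 13/216·(x - 1)³.
With (x - 1) = 1: s(2) = -515/108.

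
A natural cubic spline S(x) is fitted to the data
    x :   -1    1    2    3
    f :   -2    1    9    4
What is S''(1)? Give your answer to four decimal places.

Put σ_i = S'' at the i-th knot. Here h = (2, 1, 1) and Δ = (3/2, 8, -5), so the interior equations h_(i-1)·σ_(i-1) + 2(h_(i-1)+h_i)·σ_i + h_i·σ_(i+1) = 6(Δ_i − Δ_(i-1)) read
  2·σ_0 + 6·σ_1 + 1·σ_2 = 6(Δ_1 - Δ_0) = 39
  1·σ_1 + 4·σ_2 + 1·σ_3 = 6(Δ_2 - Δ_1) = -78
Natural end conditions: σ_0 = σ_3 = 0.
Hence σ_0 = 0, σ_1 = 234/23, σ_2 = -507/23, σ_3 = 0.

10.1739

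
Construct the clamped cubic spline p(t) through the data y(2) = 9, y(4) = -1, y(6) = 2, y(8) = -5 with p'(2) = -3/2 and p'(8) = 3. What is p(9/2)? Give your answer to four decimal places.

Write m_i for p''(x_i). With h_i = 2, 2, 2 and divided differences Δ_i = -5, 3/2, -7/2, the continuity of p' gives the tridiagonal system
  2·m_0 + 8·m_1 + 2·m_2 = 6(Δ_1 - Δ_0) = 39
  2·m_1 + 8·m_2 + 2·m_3 = 6(Δ_2 - Δ_1) = -30
Clamped end conditions give two more equations: 2h_0·m_0 + h_0·m_1 = 6(Δ_0 - p'(2)) = -21 and h_2·m_2 + 2h_2·m_3 = 6(p'(8) - Δ_2) = 39.
Solving the tridiagonal system: m_0 = -51/5, m_1 = 99/10, m_2 = -99/10, m_3 = 147/10.
On [4, 6], p(t) = -1 - 9/5·(t - 4) + 99/20·(t - 4)² - 33/20·(t - 4)³.
With (t - 4) = 1/2: p(9/2) = -139/160.

-0.8688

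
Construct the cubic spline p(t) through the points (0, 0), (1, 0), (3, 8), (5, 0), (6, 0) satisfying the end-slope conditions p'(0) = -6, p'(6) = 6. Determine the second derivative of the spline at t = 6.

Put M_i = p'' at the i-th knot. Here h = (1, 2, 2, 1) and Δ = (0, 4, -4, 0), so the interior equations h_(i-1)·M_(i-1) + 2(h_(i-1)+h_i)·M_i + h_i·M_(i+1) = 6(Δ_i − Δ_(i-1)) read
  1·M_0 + 6·M_1 + 2·M_2 = 6(Δ_1 - Δ_0) = 24
  2·M_1 + 8·M_2 + 2·M_3 = 6(Δ_2 - Δ_1) = -48
  2·M_2 + 6·M_3 + 1·M_4 = 6(Δ_3 - Δ_2) = 24
Clamped end conditions give two more equations: 2h_0·M_0 + h_0·M_1 = 6(Δ_0 - p'(0)) = 36 and h_3·M_3 + 2h_3·M_4 = 6(p'(6) - Δ_3) = 36.
Hence M_0 = 16, M_1 = 4, M_2 = -8, M_3 = 4, M_4 = 16.

16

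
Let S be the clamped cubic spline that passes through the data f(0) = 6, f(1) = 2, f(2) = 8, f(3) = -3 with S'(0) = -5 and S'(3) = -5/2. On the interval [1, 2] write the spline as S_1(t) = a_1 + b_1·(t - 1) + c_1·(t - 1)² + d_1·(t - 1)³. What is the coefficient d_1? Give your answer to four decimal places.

-12.3000

Let σ_i = S''(x_i). Step sizes h_i = 1, 1, 1; slopes of the chords Δ_i = (y_(i+1) - y_i)/h_i = -4, 6, -11.
  1·σ_0 + 4·σ_1 + 1·σ_2 = 6(Δ_1 - Δ_0) = 60
  1·σ_1 + 4·σ_2 + 1·σ_3 = 6(Δ_2 - Δ_1) = -102
Clamped end conditions give two more equations: 2h_0·σ_0 + h_0·σ_1 = 6(Δ_0 - S'(0)) = 6 and h_2·σ_2 + 2h_2·σ_3 = 6(S'(3) - Δ_2) = 51.
Solving the tridiagonal system: σ_0 = -173/15, σ_1 = 436/15, σ_2 = -671/15, σ_3 = 718/15.
On [1, 2], with S_1(t) = a_1 + b_1·(t - 1) + c_1·(t - 1)² + d_1·(t - 1)³: c_1 = σ_1/2 = 218/15, d_1 = (σ_2 - σ_1)/(6h_1) = -123/10, b_1 = Δ_1 - h_1(2σ_1 + σ_2)/6 = 113/30.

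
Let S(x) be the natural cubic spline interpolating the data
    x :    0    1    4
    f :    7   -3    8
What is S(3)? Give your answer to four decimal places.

Write M_i for S''(x_i). With h_i = 1, 3 and divided differences Δ_i = -10, 11/3, the continuity of S' gives the tridiagonal system
  1·M_0 + 8·M_1 + 3·M_2 = 6(Δ_1 - Δ_0) = 82
Natural end conditions: M_0 = M_2 = 0.
Forward elimination and back-substitution give M_0 = 0, M_1 = 41/4, M_2 = 0.
On [1, 4], S(x) = -3 - 79/12·(x - 1) + 41/8·(x - 1)² - 41/72·(x - 1)³.
With (x - 1) = 2: S(3) = -2/9.

-0.2222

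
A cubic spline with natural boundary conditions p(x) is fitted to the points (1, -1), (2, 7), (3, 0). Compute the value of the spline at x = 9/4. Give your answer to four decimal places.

6.4805

Let σ_i = p''(x_i). Step sizes h_i = 1, 1; slopes of the chords Δ_i = (y_(i+1) - y_i)/h_i = 8, -7.
  1·σ_0 + 4·σ_1 + 1·σ_2 = 6(Δ_1 - Δ_0) = -90
Natural end conditions: σ_0 = σ_2 = 0.
Hence σ_0 = 0, σ_1 = -45/2, σ_2 = 0.
On [2, 3], p(x) = 7 + 1/2·(x - 2) - 45/4·(x - 2)² + 15/4·(x - 2)³.
With (x - 2) = 1/4: p(9/4) = 1659/256.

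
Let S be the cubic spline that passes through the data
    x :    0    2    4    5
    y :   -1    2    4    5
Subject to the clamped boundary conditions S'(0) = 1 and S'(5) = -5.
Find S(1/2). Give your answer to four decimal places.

-0.3315

Write σ_i for S''(x_i). With h_i = 2, 2, 1 and divided differences Δ_i = 3/2, 1, 1, the continuity of S' gives the tridiagonal system
  2·σ_0 + 8·σ_1 + 2·σ_2 = 6(Δ_1 - Δ_0) = -3
  2·σ_1 + 6·σ_2 + 1·σ_3 = 6(Δ_2 - Δ_1) = 0
Clamped end conditions give two more equations: 2h_0·σ_0 + h_0·σ_1 = 6(Δ_0 - S'(0)) = 3 and h_2·σ_2 + 2h_2·σ_3 = 6(S'(5) - Δ_2) = -36.
Hence σ_0 = 75/46, σ_1 = -81/46, σ_2 = 90/23, σ_3 = -459/23.
On [0, 2], S(x) = -1 + 1·x + 75/92·x² - 13/46·x³.
With x = 1/2: S(1/2) = -61/184.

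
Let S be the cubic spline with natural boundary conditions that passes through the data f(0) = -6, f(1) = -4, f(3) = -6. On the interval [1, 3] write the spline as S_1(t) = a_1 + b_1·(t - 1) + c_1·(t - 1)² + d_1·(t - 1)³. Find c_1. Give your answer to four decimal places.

-1.5000

With σ_i denoting the second derivative at x_i, h_i = 1, 2, and Δ_i = (y_(i+1) − y_i)/h_i = 2, -1:
  1·σ_0 + 6·σ_1 + 2·σ_2 = 6(Δ_1 - Δ_0) = -18
Natural end conditions: σ_0 = σ_2 = 0.
Hence σ_0 = 0, σ_1 = -3, σ_2 = 0.
On [1, 3], with S_1(t) = a_1 + b_1·(t - 1) + c_1·(t - 1)² + d_1·(t - 1)³: c_1 = σ_1/2 = -3/2, d_1 = (σ_2 - σ_1)/(6h_1) = 1/4, b_1 = Δ_1 - h_1(2σ_1 + σ_2)/6 = 1.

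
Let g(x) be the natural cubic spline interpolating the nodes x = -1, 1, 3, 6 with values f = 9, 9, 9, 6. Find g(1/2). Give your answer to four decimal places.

Let m_i = g''(x_i). Step sizes h_i = 2, 2, 3; slopes of the chords Δ_i = (y_(i+1) - y_i)/h_i = 0, 0, -1.
  2·m_0 + 8·m_1 + 2·m_2 = 6(Δ_1 - Δ_0) = 0
  2·m_1 + 10·m_2 + 3·m_3 = 6(Δ_2 - Δ_1) = -6
Natural end conditions: m_0 = m_3 = 0.
Solving the tridiagonal system: m_0 = 0, m_1 = 3/19, m_2 = -12/19, m_3 = 0.
On [-1, 1], g(x) = 9 - 1/19·(x + 1) + 0·(x + 1)² + 1/76·(x + 1)³.
With (x + 1) = 3/2: g(1/2) = 5451/608.

8.9655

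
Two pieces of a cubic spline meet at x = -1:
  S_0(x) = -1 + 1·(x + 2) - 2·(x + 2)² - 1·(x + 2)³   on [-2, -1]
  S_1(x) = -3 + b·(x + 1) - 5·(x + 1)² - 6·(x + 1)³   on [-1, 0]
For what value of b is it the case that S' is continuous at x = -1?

S_0'(x) = 1 - 4·(x + 2) - 3·(x + 2)², so S_0'(-1) = -6. On the right, S_1'(-1) = b, so b = -6.

-6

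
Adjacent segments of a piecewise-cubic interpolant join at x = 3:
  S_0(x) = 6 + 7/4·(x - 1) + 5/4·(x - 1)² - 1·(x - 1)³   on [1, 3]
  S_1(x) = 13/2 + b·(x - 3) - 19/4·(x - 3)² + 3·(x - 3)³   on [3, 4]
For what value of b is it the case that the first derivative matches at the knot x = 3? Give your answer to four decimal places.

-5.2500

S_0'(x) = 7/4 + 5/2·(x - 1) - 3·(x - 1)², so S_0'(3) = -21/4. On the right, S_1'(3) = b, so b = -21/4.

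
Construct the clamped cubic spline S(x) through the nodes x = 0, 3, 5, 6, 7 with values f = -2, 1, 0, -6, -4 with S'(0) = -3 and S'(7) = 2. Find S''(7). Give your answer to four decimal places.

Put σ_i = S'' at the i-th knot. Here h = (3, 2, 1, 1) and Δ = (1, -1/2, -6, 2), so the interior equations h_(i-1)·σ_(i-1) + 2(h_(i-1)+h_i)·σ_i + h_i·σ_(i+1) = 6(Δ_i − Δ_(i-1)) read
  3·σ_0 + 10·σ_1 + 2·σ_2 = 6(Δ_1 - Δ_0) = -9
  2·σ_1 + 6·σ_2 + 1·σ_3 = 6(Δ_2 - Δ_1) = -33
  1·σ_2 + 4·σ_3 + 1·σ_4 = 6(Δ_3 - Δ_2) = 48
Clamped end conditions give two more equations: 2h_0·σ_0 + h_0·σ_1 = 6(Δ_0 - S'(0)) = 24 and h_3·σ_3 + 2h_3·σ_4 = 6(S'(7) - Δ_3) = 0.
Solving: σ_0 = 447/104, σ_1 = -31/52, σ_2 = -1657/208, σ_3 = 1663/104, σ_4 = -1663/208.

-7.9952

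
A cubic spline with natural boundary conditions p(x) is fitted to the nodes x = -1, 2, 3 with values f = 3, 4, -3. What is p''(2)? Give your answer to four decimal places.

Put σ_i = p'' at the i-th knot. Here h = (3, 1) and Δ = (1/3, -7), so the interior equations h_(i-1)·σ_(i-1) + 2(h_(i-1)+h_i)·σ_i + h_i·σ_(i+1) = 6(Δ_i − Δ_(i-1)) read
  3·σ_0 + 8·σ_1 + 1·σ_2 = 6(Δ_1 - Δ_0) = -44
Natural end conditions: σ_0 = σ_2 = 0.
Forward elimination and back-substitution give σ_0 = 0, σ_1 = -11/2, σ_2 = 0.

-5.5000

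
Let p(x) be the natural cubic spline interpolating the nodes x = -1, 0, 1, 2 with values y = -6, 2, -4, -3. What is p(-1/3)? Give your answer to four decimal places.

0.8889

Put σ_i = p'' at the i-th knot. Here h = (1, 1, 1) and Δ = (8, -6, 1), so the interior equations h_(i-1)·σ_(i-1) + 2(h_(i-1)+h_i)·σ_i + h_i·σ_(i+1) = 6(Δ_i − Δ_(i-1)) read
  1·σ_0 + 4·σ_1 + 1·σ_2 = 6(Δ_1 - Δ_0) = -84
  1·σ_1 + 4·σ_2 + 1·σ_3 = 6(Δ_2 - Δ_1) = 42
Natural end conditions: σ_0 = σ_3 = 0.
Solving: σ_0 = 0, σ_1 = -126/5, σ_2 = 84/5, σ_3 = 0.
On [-1, 0], p(x) = -6 + 61/5·(x + 1) + 0·(x + 1)² - 21/5·(x + 1)³.
With (x + 1) = 2/3: p(-1/3) = 8/9.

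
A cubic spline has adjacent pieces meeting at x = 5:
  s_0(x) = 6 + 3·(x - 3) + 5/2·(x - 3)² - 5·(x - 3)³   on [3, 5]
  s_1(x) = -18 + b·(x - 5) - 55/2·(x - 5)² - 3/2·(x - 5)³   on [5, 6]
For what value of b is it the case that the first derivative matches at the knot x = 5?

-47

s_0'(x) = 3 + 5·(x - 3) - 15·(x - 3)², so s_0'(5) = -47. On the right, s_1'(5) = b, so b = -47.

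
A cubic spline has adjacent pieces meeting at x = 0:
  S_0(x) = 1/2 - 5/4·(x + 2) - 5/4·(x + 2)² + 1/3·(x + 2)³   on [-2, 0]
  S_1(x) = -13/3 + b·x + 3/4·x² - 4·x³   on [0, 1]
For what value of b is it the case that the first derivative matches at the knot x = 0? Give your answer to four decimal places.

S_0'(x) = -5/4 - 5/2·(x + 2) + 1·(x + 2)², so S_0'(0) = -9/4. On the right, S_1'(0) = b, so b = -9/4.

-2.2500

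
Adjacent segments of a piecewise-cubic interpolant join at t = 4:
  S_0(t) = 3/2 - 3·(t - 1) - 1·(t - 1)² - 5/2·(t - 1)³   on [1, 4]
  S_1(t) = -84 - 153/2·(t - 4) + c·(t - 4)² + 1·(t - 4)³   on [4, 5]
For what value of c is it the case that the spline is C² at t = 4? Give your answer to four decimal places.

-23.5000

S_0''(t) = -2 - 15·(t - 1), so S_0''(4) = -47. On the right, S_1''(4) = 2c, so c = -47/2.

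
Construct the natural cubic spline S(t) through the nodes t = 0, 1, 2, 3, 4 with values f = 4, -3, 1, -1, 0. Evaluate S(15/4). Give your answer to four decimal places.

-0.5848

Let σ_i = S''(x_i). Step sizes h_i = 1, 1, 1, 1; slopes of the chords Δ_i = (y_(i+1) - y_i)/h_i = -7, 4, -2, 1.
  1·σ_0 + 4·σ_1 + 1·σ_2 = 6(Δ_1 - Δ_0) = 66
  1·σ_1 + 4·σ_2 + 1·σ_3 = 6(Δ_2 - Δ_1) = -36
  1·σ_2 + 4·σ_3 + 1·σ_4 = 6(Δ_3 - Δ_2) = 18
Natural end conditions: σ_0 = σ_4 = 0.
Solving: σ_0 = 0, σ_1 = 144/7, σ_2 = -114/7, σ_3 = 60/7, σ_4 = 0.
On [3, 4], S(t) = -1 - 13/7·(t - 3) + 30/7·(t - 3)² - 10/7·(t - 3)³.
With (t - 3) = 3/4: S(15/4) = -131/224.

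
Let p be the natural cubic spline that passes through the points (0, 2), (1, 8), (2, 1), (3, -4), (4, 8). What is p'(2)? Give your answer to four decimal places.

-9.7500

Write M_i for p''(x_i). With h_i = 1, 1, 1, 1 and divided differences Δ_i = 6, -7, -5, 12, the continuity of p' gives the tridiagonal system
  1·M_0 + 4·M_1 + 1·M_2 = 6(Δ_1 - Δ_0) = -78
  1·M_1 + 4·M_2 + 1·M_3 = 6(Δ_2 - Δ_1) = 12
  1·M_2 + 4·M_3 + 1·M_4 = 6(Δ_3 - Δ_2) = 102
Natural end conditions: M_0 = M_4 = 0.
Forward elimination and back-substitution give M_0 = 0, M_1 = -279/14, M_2 = 12/7, M_3 = 351/14, M_4 = 0.
On [2, 3], p'(x) = b_2 + 2c_2·(x - 2) + 3d_2·(x - 2)² with b_2 = Δ_2 - h_2(2M_2 + M_3)/6 = -39/4, c_2 = M_2/2 = 6/7, d_2 = (M_3 - M_2)/(6h_2) = 109/28. So p'(2) = -39/4.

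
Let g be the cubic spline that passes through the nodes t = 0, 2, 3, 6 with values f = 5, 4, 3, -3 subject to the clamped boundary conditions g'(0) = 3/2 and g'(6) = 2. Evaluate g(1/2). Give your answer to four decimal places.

Let M_i = g''(x_i). Step sizes h_i = 2, 1, 3; slopes of the chords Δ_i = (y_(i+1) - y_i)/h_i = -1/2, -1, -2.
  2·M_0 + 6·M_1 + 1·M_2 = 6(Δ_1 - Δ_0) = -3
  1·M_1 + 8·M_2 + 3·M_3 = 6(Δ_2 - Δ_1) = -6
Clamped end conditions give two more equations: 2h_0·M_0 + h_0·M_1 = 6(Δ_0 - g'(0)) = -12 and h_2·M_2 + 2h_2·M_3 = 6(g'(6) - Δ_2) = 24.
Forward elimination and back-substitution give M_0 = -151/42, M_1 = 25/21, M_2 = -62/21, M_3 = 115/21.
On [0, 2], g(t) = 5 + 3/2·t - 151/84·t² + 67/168·t³.
With t = 1/2: g(1/2) = 2397/448.

5.3504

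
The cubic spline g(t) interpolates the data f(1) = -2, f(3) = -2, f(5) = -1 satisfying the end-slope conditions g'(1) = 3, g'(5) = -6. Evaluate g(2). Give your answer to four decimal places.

Write m_i for g''(x_i). With h_i = 2, 2 and divided differences Δ_i = 0, 1/2, the continuity of g' gives the tridiagonal system
  2·m_0 + 8·m_1 + 2·m_2 = 6(Δ_1 - Δ_0) = 3
Clamped end conditions give two more equations: 2h_0·m_0 + h_0·m_1 = 6(Δ_0 - g'(1)) = -18 and h_1·m_1 + 2h_1·m_2 = 6(g'(5) - Δ_1) = -39.
Forward elimination and back-substitution give m_0 = -57/8, m_1 = 21/4, m_2 = -99/8.
On [1, 3], g(t) = -2 + 3·(t - 1) - 57/16·(t - 1)² + 33/32·(t - 1)³.
With (t - 1) = 1: g(2) = -49/32.

-1.5313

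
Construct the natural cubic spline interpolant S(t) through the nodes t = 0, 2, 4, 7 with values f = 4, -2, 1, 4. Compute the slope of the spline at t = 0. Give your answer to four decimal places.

-4.2105

Let m_i = S''(x_i). Step sizes h_i = 2, 2, 3; slopes of the chords Δ_i = (y_(i+1) - y_i)/h_i = -3, 3/2, 1.
  2·m_0 + 8·m_1 + 2·m_2 = 6(Δ_1 - Δ_0) = 27
  2·m_1 + 10·m_2 + 3·m_3 = 6(Δ_2 - Δ_1) = -3
Natural end conditions: m_0 = m_3 = 0.
Forward elimination and back-substitution give m_0 = 0, m_1 = 69/19, m_2 = -39/38, m_3 = 0.
On [0, 2], S'(t) = b_0 + 2c_0·t + 3d_0·t² with b_0 = Δ_0 - h_0(2m_0 + m_1)/6 = -80/19, c_0 = m_0/2 = 0, d_0 = (m_1 - m_0)/(6h_0) = 23/76. So S'(0) = -80/19.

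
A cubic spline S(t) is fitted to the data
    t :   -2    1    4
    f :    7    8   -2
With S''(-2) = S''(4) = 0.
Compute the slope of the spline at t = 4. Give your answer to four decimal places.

-4.2500

Let M_i = S''(x_i). Step sizes h_i = 3, 3; slopes of the chords Δ_i = (y_(i+1) - y_i)/h_i = 1/3, -10/3.
  3·M_0 + 12·M_1 + 3·M_2 = 6(Δ_1 - Δ_0) = -22
Natural end conditions: M_0 = M_2 = 0.
Hence M_0 = 0, M_1 = -11/6, M_2 = 0.
On [1, 4], S'(t) = b_1 + 2c_1·(t - 1) + 3d_1·(t - 1)² with b_1 = Δ_1 - h_1(2M_1 + M_2)/6 = -3/2, c_1 = M_1/2 = -11/12, d_1 = (M_2 - M_1)/(6h_1) = 11/108. So S'(4) = -17/4.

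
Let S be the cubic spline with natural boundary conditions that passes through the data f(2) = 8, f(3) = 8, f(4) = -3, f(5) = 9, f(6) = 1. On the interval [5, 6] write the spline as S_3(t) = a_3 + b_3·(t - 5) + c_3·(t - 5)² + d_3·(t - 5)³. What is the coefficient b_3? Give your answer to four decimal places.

With σ_i denoting the second derivative at x_i, h_i = 1, 1, 1, 1, and Δ_i = (y_(i+1) − y_i)/h_i = 0, -11, 12, -8:
  1·σ_0 + 4·σ_1 + 1·σ_2 = 6(Δ_1 - Δ_0) = -66
  1·σ_1 + 4·σ_2 + 1·σ_3 = 6(Δ_2 - Δ_1) = 138
  1·σ_2 + 4·σ_3 + 1·σ_4 = 6(Δ_3 - Δ_2) = -120
Natural end conditions: σ_0 = σ_4 = 0.
Forward elimination and back-substitution give σ_0 = 0, σ_1 = -831/28, σ_2 = 369/7, σ_3 = -1209/28, σ_4 = 0.
On [5, 6], with S_3(t) = a_3 + b_3·(t - 5) + c_3·(t - 5)² + d_3·(t - 5)³: c_3 = σ_3/2 = -1209/56, d_3 = (σ_4 - σ_3)/(6h_3) = 403/56, b_3 = Δ_3 - h_3(2σ_3 + σ_4)/6 = 179/28.

6.3929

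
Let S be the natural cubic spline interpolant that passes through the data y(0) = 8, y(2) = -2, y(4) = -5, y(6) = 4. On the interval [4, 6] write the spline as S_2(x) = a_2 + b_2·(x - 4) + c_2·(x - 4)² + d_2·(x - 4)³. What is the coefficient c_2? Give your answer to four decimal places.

Put m_i = S'' at the i-th knot. Here h = (2, 2, 2) and Δ = (-5, -3/2, 9/2), so the interior equations h_(i-1)·m_(i-1) + 2(h_(i-1)+h_i)·m_i + h_i·m_(i+1) = 6(Δ_i − Δ_(i-1)) read
  2·m_0 + 8·m_1 + 2·m_2 = 6(Δ_1 - Δ_0) = 21
  2·m_1 + 8·m_2 + 2·m_3 = 6(Δ_2 - Δ_1) = 36
Natural end conditions: m_0 = m_3 = 0.
Forward elimination and back-substitution give m_0 = 0, m_1 = 8/5, m_2 = 41/10, m_3 = 0.
On [4, 6], with S_2(x) = a_2 + b_2·(x - 4) + c_2·(x - 4)² + d_2·(x - 4)³: c_2 = m_2/2 = 41/20, d_2 = (m_3 - m_2)/(6h_2) = -41/120, b_2 = Δ_2 - h_2(2m_2 + m_3)/6 = 53/30.

2.0500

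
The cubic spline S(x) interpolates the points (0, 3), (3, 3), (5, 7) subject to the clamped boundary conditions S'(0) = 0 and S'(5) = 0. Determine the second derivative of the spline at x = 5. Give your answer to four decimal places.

Put M_i = S'' at the i-th knot. Here h = (3, 2) and Δ = (0, 2), so the interior equations h_(i-1)·M_(i-1) + 2(h_(i-1)+h_i)·M_i + h_i·M_(i+1) = 6(Δ_i − Δ_(i-1)) read
  3·M_0 + 10·M_1 + 2·M_2 = 6(Δ_1 - Δ_0) = 12
Clamped end conditions give two more equations: 2h_0·M_0 + h_0·M_1 = 6(Δ_0 - S'(0)) = 0 and h_1·M_1 + 2h_1·M_2 = 6(S'(5) - Δ_1) = -12.
Hence M_0 = -6/5, M_1 = 12/5, M_2 = -21/5.

-4.2000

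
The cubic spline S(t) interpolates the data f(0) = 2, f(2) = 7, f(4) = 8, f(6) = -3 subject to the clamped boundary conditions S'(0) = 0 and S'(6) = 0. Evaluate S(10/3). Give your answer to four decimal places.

Let σ_i = S''(x_i). Step sizes h_i = 2, 2, 2; slopes of the chords Δ_i = (y_(i+1) - y_i)/h_i = 5/2, 1/2, -11/2.
  2·σ_0 + 8·σ_1 + 2·σ_2 = 6(Δ_1 - Δ_0) = -12
  2·σ_1 + 8·σ_2 + 2·σ_3 = 6(Δ_2 - Δ_1) = -36
Clamped end conditions give two more equations: 2h_0·σ_0 + h_0·σ_1 = 6(Δ_0 - S'(0)) = 15 and h_2·σ_2 + 2h_2·σ_3 = 6(S'(6) - Δ_2) = 33.
Solving: σ_0 = 41/10, σ_1 = -7/10, σ_2 = -73/10, σ_3 = 119/10.
On [2, 4], S(t) = 7 + 17/5·(t - 2) - 7/20·(t - 2)² - 11/20·(t - 2)³.
With (t - 2) = 4/3: S(10/3) = 1297/135.

9.6074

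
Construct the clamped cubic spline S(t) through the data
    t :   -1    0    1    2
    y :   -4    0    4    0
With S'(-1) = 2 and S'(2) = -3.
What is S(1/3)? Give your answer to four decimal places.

1.9259

With M_i denoting the second derivative at x_i, h_i = 1, 1, 1, and Δ_i = (y_(i+1) − y_i)/h_i = 4, 4, -4:
  1·M_0 + 4·M_1 + 1·M_2 = 6(Δ_1 - Δ_0) = 0
  1·M_1 + 4·M_2 + 1·M_3 = 6(Δ_2 - Δ_1) = -48
Clamped end conditions give two more equations: 2h_0·M_0 + h_0·M_1 = 6(Δ_0 - S'(-1)) = 12 and h_2·M_2 + 2h_2·M_3 = 6(S'(2) - Δ_2) = 6.
Forward elimination and back-substitution give M_0 = 14/3, M_1 = 8/3, M_2 = -46/3, M_3 = 32/3.
On [0, 1], S(t) = 0 + 17/3·t + 4/3·t² - 3·t³.
With t = 1/3: S(1/3) = 52/27.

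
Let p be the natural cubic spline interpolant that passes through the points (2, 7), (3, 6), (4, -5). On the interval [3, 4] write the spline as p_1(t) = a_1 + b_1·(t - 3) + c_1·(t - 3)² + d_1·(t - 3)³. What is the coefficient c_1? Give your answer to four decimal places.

Let M_i = p''(x_i). Step sizes h_i = 1, 1; slopes of the chords Δ_i = (y_(i+1) - y_i)/h_i = -1, -11.
  1·M_0 + 4·M_1 + 1·M_2 = 6(Δ_1 - Δ_0) = -60
Natural end conditions: M_0 = M_2 = 0.
Solving: M_0 = 0, M_1 = -15, M_2 = 0.
On [3, 4], with p_1(t) = a_1 + b_1·(t - 3) + c_1·(t - 3)² + d_1·(t - 3)³: c_1 = M_1/2 = -15/2, d_1 = (M_2 - M_1)/(6h_1) = 5/2, b_1 = Δ_1 - h_1(2M_1 + M_2)/6 = -6.

-7.5000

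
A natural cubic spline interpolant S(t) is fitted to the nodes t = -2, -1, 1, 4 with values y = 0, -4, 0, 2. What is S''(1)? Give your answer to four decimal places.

-2.1429

With M_i denoting the second derivative at x_i, h_i = 1, 2, 3, and Δ_i = (y_(i+1) − y_i)/h_i = -4, 2, 2/3:
  1·M_0 + 6·M_1 + 2·M_2 = 6(Δ_1 - Δ_0) = 36
  2·M_1 + 10·M_2 + 3·M_3 = 6(Δ_2 - Δ_1) = -8
Natural end conditions: M_0 = M_3 = 0.
Solving: M_0 = 0, M_1 = 47/7, M_2 = -15/7, M_3 = 0.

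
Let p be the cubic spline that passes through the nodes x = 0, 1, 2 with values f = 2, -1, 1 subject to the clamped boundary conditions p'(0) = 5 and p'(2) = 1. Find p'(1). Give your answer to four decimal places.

Let m_i = p''(x_i). Step sizes h_i = 1, 1; slopes of the chords Δ_i = (y_(i+1) - y_i)/h_i = -3, 2.
  1·m_0 + 4·m_1 + 1·m_2 = 6(Δ_1 - Δ_0) = 30
Clamped end conditions give two more equations: 2h_0·m_0 + h_0·m_1 = 6(Δ_0 - p'(0)) = -48 and h_1·m_1 + 2h_1·m_2 = 6(p'(2) - Δ_1) = -6.
Hence m_0 = -67/2, m_1 = 19, m_2 = -25/2.
On [1, 2], p'(x) = b_1 + 2c_1·(x - 1) + 3d_1·(x - 1)² with b_1 = Δ_1 - h_1(2m_1 + m_2)/6 = -9/4, c_1 = m_1/2 = 19/2, d_1 = (m_2 - m_1)/(6h_1) = -21/4. So p'(1) = -9/4.

-2.2500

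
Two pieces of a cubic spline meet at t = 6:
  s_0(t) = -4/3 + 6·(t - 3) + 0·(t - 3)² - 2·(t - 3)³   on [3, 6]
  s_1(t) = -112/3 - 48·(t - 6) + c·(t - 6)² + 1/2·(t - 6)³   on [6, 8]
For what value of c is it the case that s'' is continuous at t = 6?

s_0''(t) = 0 - 12·(t - 3), so s_0''(6) = -36. On the right, s_1''(6) = 2c, so c = -18.

-18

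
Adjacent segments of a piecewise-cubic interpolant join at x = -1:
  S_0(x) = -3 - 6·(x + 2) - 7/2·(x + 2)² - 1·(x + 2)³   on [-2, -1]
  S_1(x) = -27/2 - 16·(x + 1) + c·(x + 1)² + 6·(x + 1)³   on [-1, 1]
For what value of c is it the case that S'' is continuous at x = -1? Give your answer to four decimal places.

S_0''(x) = -7 - 6·(x + 2), so S_0''(-1) = -13. On the right, S_1''(-1) = 2c, so c = -13/2.

-6.5000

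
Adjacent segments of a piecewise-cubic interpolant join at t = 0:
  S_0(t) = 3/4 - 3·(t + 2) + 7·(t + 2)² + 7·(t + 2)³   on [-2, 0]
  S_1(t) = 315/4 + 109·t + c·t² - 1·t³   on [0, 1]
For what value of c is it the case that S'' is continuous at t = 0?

49

S_0''(t) = 14 + 42·(t + 2), so S_0''(0) = 98. On the right, S_1''(0) = 2c, so c = 49.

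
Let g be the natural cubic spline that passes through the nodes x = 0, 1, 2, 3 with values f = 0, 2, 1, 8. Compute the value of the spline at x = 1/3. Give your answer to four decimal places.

Put m_i = g'' at the i-th knot. Here h = (1, 1, 1) and Δ = (2, -1, 7), so the interior equations h_(i-1)·m_(i-1) + 2(h_(i-1)+h_i)·m_i + h_i·m_(i+1) = 6(Δ_i − Δ_(i-1)) read
  1·m_0 + 4·m_1 + 1·m_2 = 6(Δ_1 - Δ_0) = -18
  1·m_1 + 4·m_2 + 1·m_3 = 6(Δ_2 - Δ_1) = 48
Natural end conditions: m_0 = m_3 = 0.
Hence m_0 = 0, m_1 = -8, m_2 = 14, m_3 = 0.
On [0, 1], g(x) = 0 + 10/3·x + 0·x² - 4/3·x³.
With x = 1/3: g(1/3) = 86/81.

1.0617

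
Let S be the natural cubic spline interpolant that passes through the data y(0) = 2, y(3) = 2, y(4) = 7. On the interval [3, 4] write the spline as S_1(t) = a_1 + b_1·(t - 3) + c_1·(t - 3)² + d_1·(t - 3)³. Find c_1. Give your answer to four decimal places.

1.8750

With M_i denoting the second derivative at x_i, h_i = 3, 1, and Δ_i = (y_(i+1) − y_i)/h_i = 0, 5:
  3·M_0 + 8·M_1 + 1·M_2 = 6(Δ_1 - Δ_0) = 30
Natural end conditions: M_0 = M_2 = 0.
Hence M_0 = 0, M_1 = 15/4, M_2 = 0.
On [3, 4], with S_1(t) = a_1 + b_1·(t - 3) + c_1·(t - 3)² + d_1·(t - 3)³: c_1 = M_1/2 = 15/8, d_1 = (M_2 - M_1)/(6h_1) = -5/8, b_1 = Δ_1 - h_1(2M_1 + M_2)/6 = 15/4.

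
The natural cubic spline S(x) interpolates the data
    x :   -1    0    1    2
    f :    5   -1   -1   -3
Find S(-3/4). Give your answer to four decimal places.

3.0938

Put m_i = S'' at the i-th knot. Here h = (1, 1, 1) and Δ = (-6, 0, -2), so the interior equations h_(i-1)·m_(i-1) + 2(h_(i-1)+h_i)·m_i + h_i·m_(i+1) = 6(Δ_i − Δ_(i-1)) read
  1·m_0 + 4·m_1 + 1·m_2 = 6(Δ_1 - Δ_0) = 36
  1·m_1 + 4·m_2 + 1·m_3 = 6(Δ_2 - Δ_1) = -12
Natural end conditions: m_0 = m_3 = 0.
Solving the tridiagonal system: m_0 = 0, m_1 = 52/5, m_2 = -28/5, m_3 = 0.
On [-1, 0], S(x) = 5 - 116/15·(x + 1) + 0·(x + 1)² + 26/15·(x + 1)³.
With (x + 1) = 1/4: S(-3/4) = 99/32.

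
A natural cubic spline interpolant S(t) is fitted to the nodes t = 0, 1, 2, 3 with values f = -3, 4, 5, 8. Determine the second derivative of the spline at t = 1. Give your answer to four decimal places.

-10.4000

With σ_i denoting the second derivative at x_i, h_i = 1, 1, 1, and Δ_i = (y_(i+1) − y_i)/h_i = 7, 1, 3:
  1·σ_0 + 4·σ_1 + 1·σ_2 = 6(Δ_1 - Δ_0) = -36
  1·σ_1 + 4·σ_2 + 1·σ_3 = 6(Δ_2 - Δ_1) = 12
Natural end conditions: σ_0 = σ_3 = 0.
Hence σ_0 = 0, σ_1 = -52/5, σ_2 = 28/5, σ_3 = 0.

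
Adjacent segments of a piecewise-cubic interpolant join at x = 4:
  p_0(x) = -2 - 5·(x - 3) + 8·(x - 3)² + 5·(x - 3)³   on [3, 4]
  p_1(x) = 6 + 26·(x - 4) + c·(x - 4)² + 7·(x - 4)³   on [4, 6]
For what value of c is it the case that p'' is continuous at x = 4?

p_0''(x) = 16 + 30·(x - 3), so p_0''(4) = 46. On the right, p_1''(4) = 2c, so c = 23.

23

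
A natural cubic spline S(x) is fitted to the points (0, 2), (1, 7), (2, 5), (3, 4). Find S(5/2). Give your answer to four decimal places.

Let M_i = S''(x_i). Step sizes h_i = 1, 1, 1; slopes of the chords Δ_i = (y_(i+1) - y_i)/h_i = 5, -2, -1.
  1·M_0 + 4·M_1 + 1·M_2 = 6(Δ_1 - Δ_0) = -42
  1·M_1 + 4·M_2 + 1·M_3 = 6(Δ_2 - Δ_1) = 6
Natural end conditions: M_0 = M_3 = 0.
Solving the tridiagonal system: M_0 = 0, M_1 = -58/5, M_2 = 22/5, M_3 = 0.
On [2, 3], S(x) = 5 - 37/15·(x - 2) + 11/5·(x - 2)² - 11/15·(x - 2)³.
With (x - 2) = 1/2: S(5/2) = 169/40.

4.2250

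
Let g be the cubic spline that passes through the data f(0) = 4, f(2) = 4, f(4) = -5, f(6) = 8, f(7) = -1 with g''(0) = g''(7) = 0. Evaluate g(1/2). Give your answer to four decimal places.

5.1204

Write M_i for g''(x_i). With h_i = 2, 2, 2, 1 and divided differences Δ_i = 0, -9/2, 13/2, -9, the continuity of g' gives the tridiagonal system
  2·M_0 + 8·M_1 + 2·M_2 = 6(Δ_1 - Δ_0) = -27
  2·M_1 + 8·M_2 + 2·M_3 = 6(Δ_2 - Δ_1) = 66
  2·M_2 + 6·M_3 + 1·M_4 = 6(Δ_3 - Δ_2) = -93
Natural end conditions: M_0 = M_4 = 0.
Forward elimination and back-substitution give M_0 = 0, M_1 = -294/41, M_2 = 1245/82, M_3 = -843/41, M_4 = 0.
On [0, 2], g(x) = 4 + 98/41·x + 0·x² - 49/82·x³.
With x = 1/2: g(1/2) = 3359/656.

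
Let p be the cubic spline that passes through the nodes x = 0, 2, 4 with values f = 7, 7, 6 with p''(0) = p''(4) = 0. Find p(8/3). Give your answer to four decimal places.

6.7593

Put M_i = p'' at the i-th knot. Here h = (2, 2) and Δ = (0, -1/2), so the interior equations h_(i-1)·M_(i-1) + 2(h_(i-1)+h_i)·M_i + h_i·M_(i+1) = 6(Δ_i − Δ_(i-1)) read
  2·M_0 + 8·M_1 + 2·M_2 = 6(Δ_1 - Δ_0) = -3
Natural end conditions: M_0 = M_2 = 0.
Forward elimination and back-substitution give M_0 = 0, M_1 = -3/8, M_2 = 0.
On [2, 4], p(x) = 7 - 1/4·(x - 2) - 3/16·(x - 2)² + 1/32·(x - 2)³.
With (x - 2) = 2/3: p(8/3) = 365/54.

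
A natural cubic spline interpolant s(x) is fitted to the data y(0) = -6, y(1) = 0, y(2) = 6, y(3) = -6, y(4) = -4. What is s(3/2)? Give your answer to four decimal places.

With M_i denoting the second derivative at x_i, h_i = 1, 1, 1, 1, and Δ_i = (y_(i+1) − y_i)/h_i = 6, 6, -12, 2:
  1·M_0 + 4·M_1 + 1·M_2 = 6(Δ_1 - Δ_0) = 0
  1·M_1 + 4·M_2 + 1·M_3 = 6(Δ_2 - Δ_1) = -108
  1·M_2 + 4·M_3 + 1·M_4 = 6(Δ_3 - Δ_2) = 84
Natural end conditions: M_0 = M_4 = 0.
Forward elimination and back-substitution give M_0 = 0, M_1 = 129/14, M_2 = -258/7, M_3 = 423/14, M_4 = 0.
On [1, 2], s(x) = 0 + 127/14·(x - 1) + 129/28·(x - 1)² - 215/28·(x - 1)³.
With (x - 1) = 1/2: s(3/2) = 1059/224.

4.7277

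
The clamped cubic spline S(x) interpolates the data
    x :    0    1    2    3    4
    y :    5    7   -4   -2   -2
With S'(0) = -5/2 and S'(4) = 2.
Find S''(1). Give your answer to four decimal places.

-35.2500

Let M_i = S''(x_i). Step sizes h_i = 1, 1, 1, 1; slopes of the chords Δ_i = (y_(i+1) - y_i)/h_i = 2, -11, 2, 0.
  1·M_0 + 4·M_1 + 1·M_2 = 6(Δ_1 - Δ_0) = -78
  1·M_1 + 4·M_2 + 1·M_3 = 6(Δ_2 - Δ_1) = 78
  1·M_2 + 4·M_3 + 1·M_4 = 6(Δ_3 - Δ_2) = -12
Clamped end conditions give two more equations: 2h_0·M_0 + h_0·M_1 = 6(Δ_0 - S'(0)) = 27 and h_3·M_3 + 2h_3·M_4 = 6(S'(4) - Δ_3) = 12.
Forward elimination and back-substitution give M_0 = 249/8, M_1 = -141/4, M_2 = 255/8, M_3 = -57/4, M_4 = 105/8.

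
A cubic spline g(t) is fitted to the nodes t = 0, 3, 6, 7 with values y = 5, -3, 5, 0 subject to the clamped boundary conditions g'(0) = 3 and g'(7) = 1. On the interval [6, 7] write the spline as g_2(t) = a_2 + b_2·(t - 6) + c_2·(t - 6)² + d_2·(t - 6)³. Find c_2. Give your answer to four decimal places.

Put M_i = g'' at the i-th knot. Here h = (3, 3, 1) and Δ = (-8/3, 8/3, -5), so the interior equations h_(i-1)·M_(i-1) + 2(h_(i-1)+h_i)·M_i + h_i·M_(i+1) = 6(Δ_i − Δ_(i-1)) read
  3·M_0 + 12·M_1 + 3·M_2 = 6(Δ_1 - Δ_0) = 32
  3·M_1 + 8·M_2 + 1·M_3 = 6(Δ_2 - Δ_1) = -46
Clamped end conditions give two more equations: 2h_0·M_0 + h_0·M_1 = 6(Δ_0 - g'(0)) = -34 and h_2·M_2 + 2h_2·M_3 = 6(g'(7) - Δ_2) = 36.
Solving: M_0 = -300/31, M_1 = 746/93, M_2 = -364/31, M_3 = 740/31.
On [6, 7], with g_2(t) = a_2 + b_2·(t - 6) + c_2·(t - 6)² + d_2·(t - 6)³: c_2 = M_2/2 = -182/31, d_2 = (M_3 - M_2)/(6h_2) = 184/31, b_2 = Δ_2 - h_2(2M_2 + M_3)/6 = -157/31.

-5.8710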